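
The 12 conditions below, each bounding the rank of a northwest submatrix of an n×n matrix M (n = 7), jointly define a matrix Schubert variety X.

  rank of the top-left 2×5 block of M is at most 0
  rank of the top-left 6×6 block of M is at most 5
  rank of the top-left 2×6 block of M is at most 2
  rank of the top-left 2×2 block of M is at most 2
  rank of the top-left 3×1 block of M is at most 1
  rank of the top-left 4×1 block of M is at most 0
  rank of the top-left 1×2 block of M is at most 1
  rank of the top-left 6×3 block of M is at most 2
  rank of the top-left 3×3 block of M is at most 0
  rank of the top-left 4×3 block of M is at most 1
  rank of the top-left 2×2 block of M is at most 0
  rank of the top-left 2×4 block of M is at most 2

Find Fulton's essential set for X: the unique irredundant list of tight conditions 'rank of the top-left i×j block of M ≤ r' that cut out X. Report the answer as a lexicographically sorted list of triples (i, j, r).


Rank table r_w(7×7) implied by the 12 constraints:

  R[1]: 0 | 0 | 0 | 0 | 0 | 1 | 1
  R[2]: 0 | 0 | 0 | 0 | 0 | 1 | 2
  R[3]: 0 | 0 | 0 | 1 | 1 | 2 | 3
  R[4]: 0 | 1 | 1 | 2 | 2 | 3 | 4
  R[5]: 1 | 2 | 2 | 3 | 3 | 4 | 5
  R[6]: 1 | 2 | 2 | 3 | 4 | 5 | 6
  R[7]: 1 | 2 | 3 | 4 | 5 | 6 | 7

second differences of R give the permutation w = (6, 7, 4, 2, 1, 5, 3).

Fulton essential set (4 of the 15 Rothe cells):

[(2, 5, 0), (3, 3, 0), (4, 1, 0), (6, 3, 2)]


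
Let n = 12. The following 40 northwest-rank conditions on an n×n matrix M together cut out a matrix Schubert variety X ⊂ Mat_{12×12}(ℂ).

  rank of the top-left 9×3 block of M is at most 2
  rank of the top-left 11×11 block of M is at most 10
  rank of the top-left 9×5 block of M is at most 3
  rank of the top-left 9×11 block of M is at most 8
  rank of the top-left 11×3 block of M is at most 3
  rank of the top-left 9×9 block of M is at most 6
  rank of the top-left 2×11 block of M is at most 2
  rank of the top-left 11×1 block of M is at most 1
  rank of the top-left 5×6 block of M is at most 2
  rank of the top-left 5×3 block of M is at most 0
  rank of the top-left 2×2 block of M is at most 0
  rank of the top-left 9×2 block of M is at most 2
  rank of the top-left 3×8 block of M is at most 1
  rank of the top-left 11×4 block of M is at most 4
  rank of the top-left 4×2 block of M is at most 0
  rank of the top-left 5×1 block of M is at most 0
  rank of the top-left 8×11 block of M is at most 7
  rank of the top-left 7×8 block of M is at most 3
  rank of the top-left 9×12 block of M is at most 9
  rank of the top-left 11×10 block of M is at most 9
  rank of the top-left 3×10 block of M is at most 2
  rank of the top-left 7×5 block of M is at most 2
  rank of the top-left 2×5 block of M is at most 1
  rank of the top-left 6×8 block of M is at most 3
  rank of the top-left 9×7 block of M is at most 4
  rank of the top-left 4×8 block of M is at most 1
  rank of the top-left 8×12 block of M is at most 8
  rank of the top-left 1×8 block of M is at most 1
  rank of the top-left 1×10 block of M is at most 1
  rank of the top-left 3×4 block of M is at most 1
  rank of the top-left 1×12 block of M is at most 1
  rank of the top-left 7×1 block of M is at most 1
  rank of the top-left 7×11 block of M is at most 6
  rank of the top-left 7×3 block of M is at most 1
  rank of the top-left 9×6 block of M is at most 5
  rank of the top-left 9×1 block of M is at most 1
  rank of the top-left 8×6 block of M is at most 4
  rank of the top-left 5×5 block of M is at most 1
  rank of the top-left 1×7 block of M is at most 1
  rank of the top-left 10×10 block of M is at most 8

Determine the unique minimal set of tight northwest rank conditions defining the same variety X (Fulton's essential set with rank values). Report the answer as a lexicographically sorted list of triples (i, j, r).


The tightest implied rank at each (i,j), from the 40 conditions:

  i=1: 0  0  0  1  1  1  1  1  1  1  1  1
  i=2: 0  0  0  1  1  1  1  1  2  2  2  2
  i=3: 0  0  0  1  1  1  1  1  2  2  3  3
  i=4: 0  0  0  1  1  1  1  1  2  3  4  4
  i=5: 0  0  0  1  1  2  2  2  3  4  5  5
  i=6: 1  1  1  2  2  3  3  3  4  5  6  6
  i=7: 1  1  1  2  2  3  3  3  4  5  6  7
  i=8: 1  2  2  3  3  4  4  4  5  6  7  8
  i=9: 1  2  2  3  3  4  4  5  6  7  8  9
  i=10: 1  2  3  4  4  5  5  6  7  8  9  10
  i=11: 1  2  3  4  5  6  6  7  8  9  10  11
  i=12: 1  2  3  4  5  6  7  8  9  10  11  12

the unique w with this rank table is (4, 9, 11, 10, 6, 1, 12, 2, 8, 3, 5, 7).

Fulton essential set (10 of the 37 Rothe cells):

[(3, 10, 2), (4, 8, 1), (5, 3, 0), (5, 5, 1), (7, 3, 1), (7, 5, 2), (7, 8, 3), (9, 3, 2), (9, 5, 3), (9, 7, 4)]


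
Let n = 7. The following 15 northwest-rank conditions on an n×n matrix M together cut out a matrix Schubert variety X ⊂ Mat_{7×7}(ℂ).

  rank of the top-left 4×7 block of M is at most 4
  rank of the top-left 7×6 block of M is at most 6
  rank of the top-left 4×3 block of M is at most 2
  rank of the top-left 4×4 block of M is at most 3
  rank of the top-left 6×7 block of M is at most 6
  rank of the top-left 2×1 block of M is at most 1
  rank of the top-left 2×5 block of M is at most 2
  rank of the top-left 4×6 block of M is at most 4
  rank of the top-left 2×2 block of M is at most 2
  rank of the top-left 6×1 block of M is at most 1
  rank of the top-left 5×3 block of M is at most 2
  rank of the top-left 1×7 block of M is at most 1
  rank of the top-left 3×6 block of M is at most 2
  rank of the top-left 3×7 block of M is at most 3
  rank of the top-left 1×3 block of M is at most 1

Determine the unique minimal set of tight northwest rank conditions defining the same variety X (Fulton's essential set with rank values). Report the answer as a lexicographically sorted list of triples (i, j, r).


Rank table r_w(7×7) implied by the 15 constraints:

  i=1: 1 | 1 | 1 | 1 | 1 | 1 | 1
  i=2: 1 | 2 | 2 | 2 | 2 | 2 | 2
  i=3: 1 | 2 | 2 | 2 | 2 | 2 | 3
  i=4: 1 | 2 | 2 | 3 | 3 | 3 | 4
  i=5: 1 | 2 | 2 | 3 | 4 | 4 | 5
  i=6: 1 | 2 | 3 | 4 | 5 | 5 | 6
  i=7: 1 | 2 | 3 | 4 | 5 | 6 | 7

the unique w with this rank table is (1, 2, 7, 4, 5, 3, 6).

2 SE-corners of the 6-cell Rothe diagram give Ess(w):

[(3, 6, 2), (5, 3, 2)]


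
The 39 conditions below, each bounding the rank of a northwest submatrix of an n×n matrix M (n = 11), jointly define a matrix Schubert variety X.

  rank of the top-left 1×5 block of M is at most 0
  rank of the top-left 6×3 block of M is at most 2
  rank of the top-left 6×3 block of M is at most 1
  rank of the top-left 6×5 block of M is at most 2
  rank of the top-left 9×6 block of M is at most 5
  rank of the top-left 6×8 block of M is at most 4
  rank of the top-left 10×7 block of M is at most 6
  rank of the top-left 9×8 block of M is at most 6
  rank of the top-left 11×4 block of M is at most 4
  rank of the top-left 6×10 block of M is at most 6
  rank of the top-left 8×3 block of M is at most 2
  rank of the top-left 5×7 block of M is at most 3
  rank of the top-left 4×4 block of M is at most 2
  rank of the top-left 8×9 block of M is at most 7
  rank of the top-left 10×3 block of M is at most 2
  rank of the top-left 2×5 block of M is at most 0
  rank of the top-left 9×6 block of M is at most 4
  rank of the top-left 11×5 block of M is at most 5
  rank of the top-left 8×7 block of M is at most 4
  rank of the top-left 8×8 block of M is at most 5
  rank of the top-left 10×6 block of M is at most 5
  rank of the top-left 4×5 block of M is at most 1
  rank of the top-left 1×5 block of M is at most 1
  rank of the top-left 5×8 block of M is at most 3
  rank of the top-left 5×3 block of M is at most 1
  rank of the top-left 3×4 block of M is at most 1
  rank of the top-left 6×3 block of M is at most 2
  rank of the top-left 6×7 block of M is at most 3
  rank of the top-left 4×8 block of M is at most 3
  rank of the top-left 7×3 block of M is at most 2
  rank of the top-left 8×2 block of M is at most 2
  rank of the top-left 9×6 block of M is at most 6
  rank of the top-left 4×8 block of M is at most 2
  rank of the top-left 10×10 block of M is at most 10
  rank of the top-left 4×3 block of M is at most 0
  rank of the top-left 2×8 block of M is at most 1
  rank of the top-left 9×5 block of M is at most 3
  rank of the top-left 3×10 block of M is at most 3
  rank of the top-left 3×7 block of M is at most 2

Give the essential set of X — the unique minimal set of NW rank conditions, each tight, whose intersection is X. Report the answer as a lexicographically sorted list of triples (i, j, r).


Computing R[i][j] = min implied NW-rank bound (n=11, 39 conditions):

  0 0 0 0 0 1 1 1 1 1 1
  0 0 0 0 0 1 1 1 2 2 2
  0 0 0 1 1 2 2 2 3 3 3
  0 0 0 1 1 2 2 2 3 4 4
  1 1 1 2 2 3 3 3 4 5 5
  1 1 1 2 2 3 3 4 5 6 6
  1 2 2 3 3 4 4 5 6 7 7
  1 2 2 3 3 4 4 5 6 7 8
  1 2 2 3 3 4 5 6 7 8 9
  1 2 2 3 4 5 6 7 8 9 10
  1 2 3 4 5 6 7 8 9 10 11

so w = (6, 9, 4, 10, 1, 8, 2, 11, 7, 5, 3).

D(w) has 31 cells with 11 SE-corners; essential set:

[(2, 5, 0), (2, 8, 1), (4, 3, 0), (4, 5, 1), (4, 8, 2), (6, 3, 1), (6, 5, 2), (6, 7, 3), (8, 7, 4), (9, 5, 3), (10, 3, 2)]


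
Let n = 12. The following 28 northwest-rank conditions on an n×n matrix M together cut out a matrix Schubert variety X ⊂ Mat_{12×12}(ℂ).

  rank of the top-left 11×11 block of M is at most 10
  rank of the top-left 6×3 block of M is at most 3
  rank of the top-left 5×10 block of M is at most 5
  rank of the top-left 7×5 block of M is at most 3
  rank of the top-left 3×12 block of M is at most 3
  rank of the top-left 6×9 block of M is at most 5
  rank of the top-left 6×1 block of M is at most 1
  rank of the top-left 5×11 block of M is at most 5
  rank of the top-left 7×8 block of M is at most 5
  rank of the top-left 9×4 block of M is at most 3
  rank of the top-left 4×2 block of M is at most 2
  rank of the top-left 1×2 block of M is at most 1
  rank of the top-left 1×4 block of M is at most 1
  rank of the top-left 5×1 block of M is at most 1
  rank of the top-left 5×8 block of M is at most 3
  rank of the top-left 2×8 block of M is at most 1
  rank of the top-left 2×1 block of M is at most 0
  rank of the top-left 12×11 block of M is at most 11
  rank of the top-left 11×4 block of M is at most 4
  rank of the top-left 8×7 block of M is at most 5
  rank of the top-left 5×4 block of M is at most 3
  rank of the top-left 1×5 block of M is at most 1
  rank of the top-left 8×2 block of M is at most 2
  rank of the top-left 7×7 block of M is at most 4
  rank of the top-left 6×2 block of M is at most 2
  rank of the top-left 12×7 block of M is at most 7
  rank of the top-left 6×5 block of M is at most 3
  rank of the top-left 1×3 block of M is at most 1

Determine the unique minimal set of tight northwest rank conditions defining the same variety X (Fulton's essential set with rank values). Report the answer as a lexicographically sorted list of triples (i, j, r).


Rank table r_w(12×12) implied by the 28 constraints:

  0, 1, 1, 1, 1, 1, 1, 1, 1, 1, 1, 1
  0, 1, 1, 1, 1, 1, 1, 1, 2, 2, 2, 2
  1, 2, 2, 2, 2, 2, 2, 2, 3, 3, 3, 3
  1, 2, 3, 3, 3, 3, 3, 3, 4, 4, 4, 4
  1, 2, 3, 3, 3, 3, 3, 3, 4, 5, 5, 5
  1, 2, 3, 3, 3, 4, 4, 4, 5, 6, 6, 6
  1, 2, 3, 3, 3, 4, 4, 5, 6, 7, 7, 7
  1, 2, 3, 3, 4, 5, 5, 6, 7, 8, 8, 8
  1, 2, 3, 3, 4, 5, 6, 7, 8, 9, 9, 9
  1, 2, 3, 4, 5, 6, 7, 8, 9, 10, 10, 10
  1, 2, 3, 4, 5, 6, 7, 8, 9, 10, 10, 11
  1, 2, 3, 4, 5, 6, 7, 8, 9, 10, 11, 12

reading off 1-entries of Δ²R: w = (2, 9, 1, 3, 10, 6, 8, 5, 7, 4, 12, 11).

|D(w)|=21, |Ess(w)|=7:

[(2, 1, 0), (2, 8, 1), (5, 8, 3), (7, 5, 3), (7, 7, 4), (9, 4, 3), (11, 11, 10)]


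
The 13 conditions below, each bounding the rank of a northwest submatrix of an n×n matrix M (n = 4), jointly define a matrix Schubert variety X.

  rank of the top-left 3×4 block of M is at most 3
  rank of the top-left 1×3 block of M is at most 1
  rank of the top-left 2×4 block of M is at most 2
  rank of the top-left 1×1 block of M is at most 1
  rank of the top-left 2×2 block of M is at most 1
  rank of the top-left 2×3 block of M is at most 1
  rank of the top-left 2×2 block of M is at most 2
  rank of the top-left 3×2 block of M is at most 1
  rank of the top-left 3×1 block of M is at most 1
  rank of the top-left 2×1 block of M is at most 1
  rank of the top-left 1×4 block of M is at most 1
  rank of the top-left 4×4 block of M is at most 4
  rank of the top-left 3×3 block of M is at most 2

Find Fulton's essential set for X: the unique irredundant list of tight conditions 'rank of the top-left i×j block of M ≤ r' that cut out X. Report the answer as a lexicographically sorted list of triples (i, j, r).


The tightest implied rank at each (i,j), from the 13 conditions:

  i=1: 1  1  1  1
  i=2: 1  1  1  2
  i=3: 1  1  2  3
  i=4: 1  2  3  4

the unique w with this rank table is (1, 4, 3, 2).

Rothe diagram D(w) (3 cells), 2 SE-corners (essential conditions):

[(2, 3, 1), (3, 2, 1)]


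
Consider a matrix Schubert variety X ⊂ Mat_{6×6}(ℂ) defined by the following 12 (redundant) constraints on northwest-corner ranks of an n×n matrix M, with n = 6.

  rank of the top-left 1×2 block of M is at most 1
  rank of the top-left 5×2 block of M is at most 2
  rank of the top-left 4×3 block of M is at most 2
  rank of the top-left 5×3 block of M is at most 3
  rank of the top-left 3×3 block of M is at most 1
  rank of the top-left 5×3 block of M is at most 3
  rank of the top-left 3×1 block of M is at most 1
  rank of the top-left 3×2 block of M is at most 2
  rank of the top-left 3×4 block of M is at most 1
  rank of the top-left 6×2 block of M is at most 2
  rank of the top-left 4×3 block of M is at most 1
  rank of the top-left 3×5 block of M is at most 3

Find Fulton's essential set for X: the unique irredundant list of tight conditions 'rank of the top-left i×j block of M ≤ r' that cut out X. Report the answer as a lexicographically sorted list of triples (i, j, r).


The tightest implied rank at each (i,j), from the 12 conditions:

  i=1: 1 1 1 1 1 1
  i=2: 1 1 1 1 2 2
  i=3: 1 1 1 1 2 3
  i=4: 1 1 1 2 3 4
  i=5: 1 2 2 3 4 5
  i=6: 1 2 3 4 5 6

so w = (1, 5, 6, 4, 2, 3).

Fulton essential set (2 of the 8 Rothe cells):

[(3, 4, 1), (4, 3, 1)]


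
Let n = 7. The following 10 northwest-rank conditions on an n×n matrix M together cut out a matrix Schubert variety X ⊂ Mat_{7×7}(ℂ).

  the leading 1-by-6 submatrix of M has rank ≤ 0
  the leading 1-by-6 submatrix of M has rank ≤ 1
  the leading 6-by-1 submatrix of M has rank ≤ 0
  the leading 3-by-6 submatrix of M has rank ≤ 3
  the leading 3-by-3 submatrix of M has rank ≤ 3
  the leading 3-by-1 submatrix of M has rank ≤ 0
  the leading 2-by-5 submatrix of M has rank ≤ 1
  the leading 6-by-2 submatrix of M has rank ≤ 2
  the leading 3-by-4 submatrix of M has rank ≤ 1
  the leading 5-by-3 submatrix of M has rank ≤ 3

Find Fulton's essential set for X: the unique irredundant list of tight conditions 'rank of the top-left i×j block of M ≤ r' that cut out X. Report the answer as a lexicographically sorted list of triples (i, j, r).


Recovering R(i,j) via the rank-extension bound from the 10 conditions:

  R[1]: 0, 0, 0, 0, 0, 0, 1
  R[2]: 0, 1, 1, 1, 1, 1, 2
  R[3]: 0, 1, 1, 1, 2, 2, 3
  R[4]: 0, 1, 2, 2, 3, 3, 4
  R[5]: 0, 1, 2, 3, 4, 4, 5
  R[6]: 0, 1, 2, 3, 4, 5, 6
  R[7]: 1, 2, 3, 4, 5, 6, 7

so w = (7, 2, 5, 3, 4, 6, 1).

Fulton essential set (3 of the 13 Rothe cells):

[(1, 6, 0), (3, 4, 1), (6, 1, 0)]


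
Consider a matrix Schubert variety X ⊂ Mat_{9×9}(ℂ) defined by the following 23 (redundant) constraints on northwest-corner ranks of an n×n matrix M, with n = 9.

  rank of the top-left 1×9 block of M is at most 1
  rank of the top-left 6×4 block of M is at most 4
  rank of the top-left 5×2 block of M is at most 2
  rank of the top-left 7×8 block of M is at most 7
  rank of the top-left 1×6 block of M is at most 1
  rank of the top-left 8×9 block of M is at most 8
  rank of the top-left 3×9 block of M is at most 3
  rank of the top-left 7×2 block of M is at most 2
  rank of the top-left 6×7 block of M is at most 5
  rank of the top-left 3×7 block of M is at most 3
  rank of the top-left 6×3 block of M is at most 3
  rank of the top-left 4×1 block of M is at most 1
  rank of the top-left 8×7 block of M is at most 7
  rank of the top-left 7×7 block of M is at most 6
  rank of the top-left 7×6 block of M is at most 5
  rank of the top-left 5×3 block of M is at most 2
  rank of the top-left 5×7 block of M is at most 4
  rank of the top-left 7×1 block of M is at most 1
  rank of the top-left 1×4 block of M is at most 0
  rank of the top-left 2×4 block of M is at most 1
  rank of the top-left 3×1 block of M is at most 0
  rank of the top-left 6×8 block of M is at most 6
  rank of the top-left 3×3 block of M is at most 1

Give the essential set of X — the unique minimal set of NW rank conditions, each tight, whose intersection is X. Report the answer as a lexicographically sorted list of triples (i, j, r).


Reconstructing r_w from the 23 given conditions:

  0  0  0  0  1  1  1  1  1
  0  1  1  1  2  2  2  2  2
  0  1  1  2  3  3  3  3  3
  1  2  2  3  4  4  4  4  4
  1  2  2  3  4  4  4  5  5
  1  2  3  4  5  5  5  6  6
  1  2  3  4  5  5  6  7  7
  1  2  3  4  5  6  7  8  8
  1  2  3  4  5  6  7  8  9

hence w(1..9) = (5, 2, 4, 1, 8, 3, 7, 6, 9).

6 SE-corners of the 11-cell Rothe diagram give Ess(w):

[(1, 4, 0), (3, 1, 0), (3, 3, 1), (5, 3, 2), (5, 7, 4), (7, 6, 5)]


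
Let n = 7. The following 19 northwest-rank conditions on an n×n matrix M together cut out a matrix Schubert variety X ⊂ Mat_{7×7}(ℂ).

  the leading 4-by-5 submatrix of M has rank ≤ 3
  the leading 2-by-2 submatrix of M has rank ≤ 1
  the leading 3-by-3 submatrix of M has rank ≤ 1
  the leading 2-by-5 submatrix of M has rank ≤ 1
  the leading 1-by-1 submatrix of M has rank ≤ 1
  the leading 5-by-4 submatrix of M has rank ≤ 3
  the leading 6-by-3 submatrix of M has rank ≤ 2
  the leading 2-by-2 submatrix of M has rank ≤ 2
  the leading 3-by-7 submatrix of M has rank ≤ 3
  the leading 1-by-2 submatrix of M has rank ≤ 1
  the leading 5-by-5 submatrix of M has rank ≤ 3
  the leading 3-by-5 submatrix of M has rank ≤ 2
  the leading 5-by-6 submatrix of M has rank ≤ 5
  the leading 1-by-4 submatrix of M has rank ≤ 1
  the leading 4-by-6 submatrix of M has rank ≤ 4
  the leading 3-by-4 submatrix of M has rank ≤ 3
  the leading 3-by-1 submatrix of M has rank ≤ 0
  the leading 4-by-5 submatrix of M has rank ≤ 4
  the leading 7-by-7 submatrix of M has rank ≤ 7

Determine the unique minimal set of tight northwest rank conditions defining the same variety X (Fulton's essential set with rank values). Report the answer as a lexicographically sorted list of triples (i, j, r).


Recovering R(i,j) via the rank-extension bound from the 19 conditions:

  i=1: 0 | 1 | 1 | 1 | 1 | 1 | 1
  i=2: 0 | 1 | 1 | 1 | 1 | 2 | 2
  i=3: 0 | 1 | 1 | 2 | 2 | 3 | 3
  i=4: 1 | 2 | 2 | 3 | 3 | 4 | 4
  i=5: 1 | 2 | 2 | 3 | 3 | 4 | 5
  i=6: 1 | 2 | 2 | 3 | 4 | 5 | 6
  i=7: 1 | 2 | 3 | 4 | 5 | 6 | 7

hence w(1..7) = (2, 6, 4, 1, 7, 5, 3).

D(w) has 10 cells with 5 SE-corners; essential set:

[(2, 5, 1), (3, 1, 0), (3, 3, 1), (5, 5, 3), (6, 3, 2)]


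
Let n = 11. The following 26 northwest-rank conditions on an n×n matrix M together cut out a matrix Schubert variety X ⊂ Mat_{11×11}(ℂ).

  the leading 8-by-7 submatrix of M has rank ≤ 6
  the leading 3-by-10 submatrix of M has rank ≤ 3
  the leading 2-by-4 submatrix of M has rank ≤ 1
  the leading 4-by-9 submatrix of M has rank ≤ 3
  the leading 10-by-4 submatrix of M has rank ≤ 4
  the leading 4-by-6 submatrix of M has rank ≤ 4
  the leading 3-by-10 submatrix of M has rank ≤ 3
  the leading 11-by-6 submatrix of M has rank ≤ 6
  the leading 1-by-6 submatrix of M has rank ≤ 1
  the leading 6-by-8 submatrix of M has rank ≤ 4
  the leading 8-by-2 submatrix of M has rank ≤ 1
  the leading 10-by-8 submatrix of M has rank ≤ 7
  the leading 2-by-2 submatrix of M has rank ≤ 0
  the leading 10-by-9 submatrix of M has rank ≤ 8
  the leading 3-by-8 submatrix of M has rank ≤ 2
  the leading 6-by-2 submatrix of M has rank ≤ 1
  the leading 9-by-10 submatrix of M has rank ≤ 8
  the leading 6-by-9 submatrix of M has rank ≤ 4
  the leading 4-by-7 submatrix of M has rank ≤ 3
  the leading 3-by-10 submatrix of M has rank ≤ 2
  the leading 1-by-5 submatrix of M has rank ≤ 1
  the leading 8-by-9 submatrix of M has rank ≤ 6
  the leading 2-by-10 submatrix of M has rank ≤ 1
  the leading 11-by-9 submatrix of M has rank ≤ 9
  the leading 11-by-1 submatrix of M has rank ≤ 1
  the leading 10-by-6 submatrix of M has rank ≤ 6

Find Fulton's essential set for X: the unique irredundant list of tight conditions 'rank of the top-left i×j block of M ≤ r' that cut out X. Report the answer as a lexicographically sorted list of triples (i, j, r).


Recovering R(i,j) via the rank-extension bound from the 26 conditions:

  R[1]: 0  0  1  1  1  1  1  1  1  1  1
  R[2]: 0  0  1  1  1  1  1  1  1  1  2
  R[3]: 1  1  2  2  2  2  2  2  2  2  3
  R[4]: 1  1  2  3  3  3  3  3  3  3  4
  R[5]: 1  1  2  3  4  4  4  4  4  4  5
  R[6]: 1  1  2  3  4  4  4  4  4  5  6
  R[7]: 1  1  2  3  4  5  5  5  5  6  7
  R[8]: 1  1  2  3  4  5  6  6  6  7  8
  R[9]: 1  2  3  4  5  6  7  7  7  8  9
  R[10]: 1  2  3  4  5  6  7  7  8  9  10
  R[11]: 1  2  3  4  5  6  7  8  9  10  11

second differences of R give the permutation w = (3, 11, 1, 4, 5, 10, 6, 7, 2, 9, 8).

D(w) has 21 cells with 5 SE-corners; essential set:

[(2, 2, 0), (2, 10, 1), (6, 9, 4), (8, 2, 1), (10, 8, 7)]


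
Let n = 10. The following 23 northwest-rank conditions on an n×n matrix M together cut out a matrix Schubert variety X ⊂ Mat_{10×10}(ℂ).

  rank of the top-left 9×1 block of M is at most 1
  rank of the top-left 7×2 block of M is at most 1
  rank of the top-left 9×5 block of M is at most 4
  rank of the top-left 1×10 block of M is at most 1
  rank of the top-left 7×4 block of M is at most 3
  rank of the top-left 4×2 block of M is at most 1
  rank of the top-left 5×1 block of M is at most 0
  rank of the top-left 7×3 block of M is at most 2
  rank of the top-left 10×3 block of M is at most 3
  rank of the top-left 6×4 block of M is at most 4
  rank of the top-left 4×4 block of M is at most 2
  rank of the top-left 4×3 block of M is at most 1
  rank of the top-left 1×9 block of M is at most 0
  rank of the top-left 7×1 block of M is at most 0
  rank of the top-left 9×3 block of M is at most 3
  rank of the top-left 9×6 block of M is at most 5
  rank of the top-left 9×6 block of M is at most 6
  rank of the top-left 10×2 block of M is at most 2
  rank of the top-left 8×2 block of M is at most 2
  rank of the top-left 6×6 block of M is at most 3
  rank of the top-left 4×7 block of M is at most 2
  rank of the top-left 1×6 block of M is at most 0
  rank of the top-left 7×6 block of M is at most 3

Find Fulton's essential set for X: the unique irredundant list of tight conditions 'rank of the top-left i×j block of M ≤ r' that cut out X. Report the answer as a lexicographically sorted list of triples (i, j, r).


Propagating the 23 rank bounds to every northwest block:

  0 0 0 0 0 0 0 0 0 1
  0 1 1 1 1 1 1 1 1 2
  0 1 1 2 2 2 2 2 2 3
  0 1 1 2 2 2 2 3 3 4
  0 1 2 3 3 3 3 4 4 5
  0 1 2 3 3 3 4 5 5 6
  0 1 2 3 3 3 4 5 6 7
  1 2 3 4 4 4 5 6 7 8
  1 2 3 4 4 5 6 7 8 9
  1 2 3 4 5 6 7 8 9 10

the unique w with this rank table is (10, 2, 4, 8, 3, 7, 9, 1, 6, 5).

Rothe diagram D(w) (25 cells), 6 SE-corners (essential conditions):

[(1, 9, 0), (4, 3, 1), (4, 7, 2), (7, 1, 0), (7, 6, 3), (9, 5, 4)]


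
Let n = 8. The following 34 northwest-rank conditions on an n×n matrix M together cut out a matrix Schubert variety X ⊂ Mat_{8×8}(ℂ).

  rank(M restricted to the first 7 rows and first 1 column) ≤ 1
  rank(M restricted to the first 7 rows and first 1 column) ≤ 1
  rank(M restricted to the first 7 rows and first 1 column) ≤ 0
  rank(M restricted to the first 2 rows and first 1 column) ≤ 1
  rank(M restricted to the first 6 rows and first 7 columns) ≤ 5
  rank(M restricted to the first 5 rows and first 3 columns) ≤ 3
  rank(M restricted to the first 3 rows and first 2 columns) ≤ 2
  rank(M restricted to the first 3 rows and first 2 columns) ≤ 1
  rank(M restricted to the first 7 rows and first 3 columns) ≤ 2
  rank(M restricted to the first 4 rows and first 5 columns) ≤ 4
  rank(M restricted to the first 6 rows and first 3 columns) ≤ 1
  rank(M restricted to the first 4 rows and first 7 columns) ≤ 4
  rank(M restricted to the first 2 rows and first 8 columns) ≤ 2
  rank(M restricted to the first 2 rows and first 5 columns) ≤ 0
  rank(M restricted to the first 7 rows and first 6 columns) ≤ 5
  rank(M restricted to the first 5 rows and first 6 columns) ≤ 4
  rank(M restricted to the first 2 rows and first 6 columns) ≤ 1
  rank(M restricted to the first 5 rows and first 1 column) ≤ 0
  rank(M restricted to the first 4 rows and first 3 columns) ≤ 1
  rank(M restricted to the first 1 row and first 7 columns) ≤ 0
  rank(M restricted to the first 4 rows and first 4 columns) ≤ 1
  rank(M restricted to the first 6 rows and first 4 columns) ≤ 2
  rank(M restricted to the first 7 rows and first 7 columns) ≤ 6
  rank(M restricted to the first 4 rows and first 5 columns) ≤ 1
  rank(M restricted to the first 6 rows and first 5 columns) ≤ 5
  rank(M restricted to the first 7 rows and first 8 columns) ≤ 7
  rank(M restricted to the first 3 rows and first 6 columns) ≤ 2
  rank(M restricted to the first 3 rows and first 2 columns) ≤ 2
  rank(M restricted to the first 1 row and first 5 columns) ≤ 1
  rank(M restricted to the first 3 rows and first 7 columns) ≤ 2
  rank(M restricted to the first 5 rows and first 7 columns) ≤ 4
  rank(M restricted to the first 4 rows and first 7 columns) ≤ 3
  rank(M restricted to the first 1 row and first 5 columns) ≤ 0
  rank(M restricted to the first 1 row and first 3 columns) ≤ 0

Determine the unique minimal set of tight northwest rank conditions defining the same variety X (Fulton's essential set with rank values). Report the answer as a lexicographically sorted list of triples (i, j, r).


Rank table r_w(8×8) implied by the 34 constraints:

  0, 0, 0, 0, 0, 0, 0, 1
  0, 0, 0, 0, 0, 1, 1, 2
  0, 1, 1, 1, 1, 2, 2, 3
  0, 1, 1, 1, 1, 2, 3, 4
  0, 1, 1, 2, 2, 3, 4, 5
  0, 1, 1, 2, 3, 4, 5, 6
  0, 1, 2, 3, 4, 5, 6, 7
  1, 2, 3, 4, 5, 6, 7, 8

second differences of R give the permutation w = (8, 6, 2, 7, 4, 5, 3, 1).

5 SE-corners of the 22-cell Rothe diagram give Ess(w):

[(1, 7, 0), (2, 5, 0), (4, 5, 1), (6, 3, 1), (7, 1, 0)]


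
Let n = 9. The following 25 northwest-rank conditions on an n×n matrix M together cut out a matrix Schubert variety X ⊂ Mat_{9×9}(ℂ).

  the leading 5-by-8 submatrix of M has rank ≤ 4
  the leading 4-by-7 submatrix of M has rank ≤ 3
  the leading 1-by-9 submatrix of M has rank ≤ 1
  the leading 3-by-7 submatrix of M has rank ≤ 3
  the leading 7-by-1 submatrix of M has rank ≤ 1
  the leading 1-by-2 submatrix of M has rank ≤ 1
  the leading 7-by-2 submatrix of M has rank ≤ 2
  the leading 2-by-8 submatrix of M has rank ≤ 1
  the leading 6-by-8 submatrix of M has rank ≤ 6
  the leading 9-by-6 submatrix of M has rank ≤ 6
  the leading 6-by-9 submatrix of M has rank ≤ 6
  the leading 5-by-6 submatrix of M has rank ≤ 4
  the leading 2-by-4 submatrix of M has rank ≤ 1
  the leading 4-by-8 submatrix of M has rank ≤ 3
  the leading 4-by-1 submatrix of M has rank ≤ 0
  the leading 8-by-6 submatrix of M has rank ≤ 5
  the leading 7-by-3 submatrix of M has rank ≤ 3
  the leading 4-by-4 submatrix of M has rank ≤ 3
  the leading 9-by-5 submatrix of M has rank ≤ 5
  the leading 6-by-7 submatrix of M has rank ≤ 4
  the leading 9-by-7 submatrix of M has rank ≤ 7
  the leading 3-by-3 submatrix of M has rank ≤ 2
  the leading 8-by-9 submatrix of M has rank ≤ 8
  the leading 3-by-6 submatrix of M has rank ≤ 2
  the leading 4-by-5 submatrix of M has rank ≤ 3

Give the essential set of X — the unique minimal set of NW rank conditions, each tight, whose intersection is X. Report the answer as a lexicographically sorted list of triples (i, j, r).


Reconstructing r_w from the 25 given conditions:

  0, 1, 1, 1, 1, 1, 1, 1, 1
  0, 1, 1, 1, 1, 1, 1, 1, 2
  0, 1, 2, 2, 2, 2, 2, 2, 3
  0, 1, 2, 3, 3, 3, 3, 3, 4
  1, 2, 3, 4, 4, 4, 4, 4, 5
  1, 2, 3, 4, 4, 4, 4, 5, 6
  1, 2, 3, 4, 5, 5, 5, 6, 7
  1, 2, 3, 4, 5, 5, 6, 7, 8
  1, 2, 3, 4, 5, 6, 7, 8, 9

second differences of R give the permutation w = (2, 9, 3, 4, 1, 8, 5, 7, 6).

ℓ(w)=14; the 4 essential cells (i,j,r):

[(2, 8, 1), (4, 1, 0), (6, 7, 4), (8, 6, 5)]


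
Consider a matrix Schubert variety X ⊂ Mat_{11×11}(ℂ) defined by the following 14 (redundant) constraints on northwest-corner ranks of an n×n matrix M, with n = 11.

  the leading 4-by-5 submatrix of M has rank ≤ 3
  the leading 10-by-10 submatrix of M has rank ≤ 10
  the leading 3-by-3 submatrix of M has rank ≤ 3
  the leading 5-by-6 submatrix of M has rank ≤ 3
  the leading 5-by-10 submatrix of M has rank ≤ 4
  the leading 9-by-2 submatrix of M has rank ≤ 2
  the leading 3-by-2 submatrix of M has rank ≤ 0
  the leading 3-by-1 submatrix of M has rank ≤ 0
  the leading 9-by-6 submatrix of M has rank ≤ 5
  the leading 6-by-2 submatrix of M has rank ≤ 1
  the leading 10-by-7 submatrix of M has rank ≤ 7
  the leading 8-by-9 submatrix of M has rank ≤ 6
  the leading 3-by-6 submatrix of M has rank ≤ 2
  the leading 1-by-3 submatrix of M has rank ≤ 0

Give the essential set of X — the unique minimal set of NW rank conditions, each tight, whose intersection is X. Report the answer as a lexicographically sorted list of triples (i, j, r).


Propagating the 14 rank bounds to every northwest block:

  0 | 0 | 0 | 1 | 1 | 1 | 1 | 1 | 1 | 1 | 1
  0 | 0 | 1 | 2 | 2 | 2 | 2 | 2 | 2 | 2 | 2
  0 | 0 | 1 | 2 | 2 | 2 | 3 | 3 | 3 | 3 | 3
  1 | 1 | 2 | 3 | 3 | 3 | 4 | 4 | 4 | 4 | 4
  1 | 1 | 2 | 3 | 3 | 3 | 4 | 4 | 4 | 4 | 5
  1 | 1 | 2 | 3 | 4 | 4 | 5 | 5 | 5 | 5 | 6
  1 | 2 | 3 | 4 | 5 | 5 | 6 | 6 | 6 | 6 | 7
  1 | 2 | 3 | 4 | 5 | 5 | 6 | 6 | 6 | 7 | 8
  1 | 2 | 3 | 4 | 5 | 5 | 6 | 7 | 7 | 8 | 9
  1 | 2 | 3 | 4 | 5 | 6 | 7 | 8 | 8 | 9 | 10
  1 | 2 | 3 | 4 | 5 | 6 | 7 | 8 | 9 | 10 | 11

hence w(1..11) = (4, 3, 7, 1, 11, 5, 2, 10, 8, 6, 9).

Fulton essential set (8 of the 20 Rothe cells):

[(1, 3, 0), (3, 2, 0), (3, 6, 2), (5, 6, 3), (5, 10, 4), (6, 2, 1), (8, 9, 6), (9, 6, 5)]


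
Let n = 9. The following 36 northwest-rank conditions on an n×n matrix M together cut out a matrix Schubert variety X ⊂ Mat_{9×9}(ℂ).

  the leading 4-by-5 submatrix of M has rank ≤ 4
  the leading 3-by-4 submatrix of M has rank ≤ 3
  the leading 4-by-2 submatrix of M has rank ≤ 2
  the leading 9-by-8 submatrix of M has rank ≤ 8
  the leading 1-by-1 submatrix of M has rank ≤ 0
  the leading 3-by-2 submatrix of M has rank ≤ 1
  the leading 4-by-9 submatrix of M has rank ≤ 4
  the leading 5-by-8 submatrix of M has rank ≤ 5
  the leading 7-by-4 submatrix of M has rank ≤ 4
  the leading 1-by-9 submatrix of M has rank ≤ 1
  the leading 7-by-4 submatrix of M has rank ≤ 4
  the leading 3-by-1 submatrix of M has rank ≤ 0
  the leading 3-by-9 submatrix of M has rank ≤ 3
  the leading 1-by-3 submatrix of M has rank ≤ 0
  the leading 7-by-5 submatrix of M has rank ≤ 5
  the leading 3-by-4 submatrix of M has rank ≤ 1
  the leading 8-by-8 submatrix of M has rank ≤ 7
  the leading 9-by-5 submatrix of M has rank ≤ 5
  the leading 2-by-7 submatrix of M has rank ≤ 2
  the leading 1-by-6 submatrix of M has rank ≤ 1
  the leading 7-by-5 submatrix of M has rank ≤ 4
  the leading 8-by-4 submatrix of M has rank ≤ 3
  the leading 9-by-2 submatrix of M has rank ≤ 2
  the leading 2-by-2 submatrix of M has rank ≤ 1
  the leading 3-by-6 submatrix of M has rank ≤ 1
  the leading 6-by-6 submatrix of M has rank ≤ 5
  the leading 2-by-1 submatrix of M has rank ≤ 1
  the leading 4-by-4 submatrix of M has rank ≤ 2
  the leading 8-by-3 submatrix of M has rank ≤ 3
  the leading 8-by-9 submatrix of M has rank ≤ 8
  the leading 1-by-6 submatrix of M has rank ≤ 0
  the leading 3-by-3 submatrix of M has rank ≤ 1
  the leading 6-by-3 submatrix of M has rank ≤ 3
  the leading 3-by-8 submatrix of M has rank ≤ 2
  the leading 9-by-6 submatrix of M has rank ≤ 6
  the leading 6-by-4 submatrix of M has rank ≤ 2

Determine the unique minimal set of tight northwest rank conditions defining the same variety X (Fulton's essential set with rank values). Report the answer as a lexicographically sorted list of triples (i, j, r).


Rank table r_w(9×9) implied by the 36 constraints:

  0  0  0  0  0  0  1  1  1
  0  1  1  1  1  1  2  2  2
  0  1  1  1  1  1  2  2  3
  1  2  2  2  2  2  3  3  4
  1  2  2  2  3  3  4  4  5
  1  2  2  2  3  4  5  5  6
  1  2  3  3  4  5  6  6  7
  1  2  3  3  4  5  6  7  8
  1  2  3  4  5  6  7  8  9

hence w(1..9) = (7, 2, 9, 1, 5, 6, 3, 8, 4).

Fulton essential set (6 of the 18 Rothe cells):

[(1, 6, 0), (3, 1, 0), (3, 6, 1), (3, 8, 2), (6, 4, 2), (8, 4, 3)]


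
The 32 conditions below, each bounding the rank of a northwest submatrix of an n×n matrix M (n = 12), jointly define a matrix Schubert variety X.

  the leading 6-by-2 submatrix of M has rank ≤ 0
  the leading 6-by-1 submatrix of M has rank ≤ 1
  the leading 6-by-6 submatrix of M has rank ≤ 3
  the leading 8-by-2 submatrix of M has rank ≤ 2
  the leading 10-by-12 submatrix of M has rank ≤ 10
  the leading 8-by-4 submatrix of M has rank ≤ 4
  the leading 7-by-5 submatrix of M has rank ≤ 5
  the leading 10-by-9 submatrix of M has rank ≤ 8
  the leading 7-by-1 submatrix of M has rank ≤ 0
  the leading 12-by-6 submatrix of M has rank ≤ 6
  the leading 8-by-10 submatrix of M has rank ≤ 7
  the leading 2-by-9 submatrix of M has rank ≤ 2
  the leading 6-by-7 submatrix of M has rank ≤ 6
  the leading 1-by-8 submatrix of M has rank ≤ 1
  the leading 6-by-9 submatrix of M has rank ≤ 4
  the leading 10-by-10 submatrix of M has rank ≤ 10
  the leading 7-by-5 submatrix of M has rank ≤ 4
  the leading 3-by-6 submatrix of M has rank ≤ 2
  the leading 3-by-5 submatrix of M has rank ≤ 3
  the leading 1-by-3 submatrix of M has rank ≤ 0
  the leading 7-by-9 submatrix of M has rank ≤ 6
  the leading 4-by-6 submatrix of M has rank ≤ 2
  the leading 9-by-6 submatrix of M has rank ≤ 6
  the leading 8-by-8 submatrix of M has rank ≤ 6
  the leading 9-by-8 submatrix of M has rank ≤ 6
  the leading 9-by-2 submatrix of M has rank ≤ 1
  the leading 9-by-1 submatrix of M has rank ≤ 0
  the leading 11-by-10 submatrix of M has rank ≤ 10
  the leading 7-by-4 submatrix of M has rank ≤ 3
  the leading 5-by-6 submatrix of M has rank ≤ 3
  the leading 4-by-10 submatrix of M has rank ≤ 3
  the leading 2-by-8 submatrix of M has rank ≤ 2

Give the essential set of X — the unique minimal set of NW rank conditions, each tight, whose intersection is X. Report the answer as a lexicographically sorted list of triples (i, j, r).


Propagating the 32 rank bounds to every northwest block:

  R[1]: 0  0  0  1  1  1  1  1  1  1  1  1
  R[2]: 0  0  1  2  2  2  2  2  2  2  2  2
  R[3]: 0  0  1  2  2  2  3  3  3  3  3  3
  R[4]: 0  0  1  2  2  2  3  3  3  3  4  4
  R[5]: 0  0  1  2  3  3  4  4  4  4  5  5
  R[6]: 0  0  1  2  3  3  4  4  4  5  6  6
  R[7]: 0  1  2  3  4  4  5  5  5  6  7  7
  R[8]: 0  1  2  3  4  5  6  6  6  7  8  8
  R[9]: 0  1  2  3  4  5  6  6  7  8  9  9
  R[10]: 1  2  3  4  5  6  7  7  8  9  10  10
  R[11]: 1  2  3  4  5  6  7  8  9  10  11  11
  R[12]: 1  2  3  4  5  6  7  8  9  10  11  12

the unique w with this rank table is (4, 3, 7, 11, 5, 10, 2, 6, 9, 1, 8, 12).

ℓ(w)=27; the 8 essential cells (i,j,r):

[(1, 3, 0), (4, 6, 2), (4, 10, 3), (6, 2, 0), (6, 6, 3), (6, 9, 4), (9, 1, 0), (9, 8, 6)]


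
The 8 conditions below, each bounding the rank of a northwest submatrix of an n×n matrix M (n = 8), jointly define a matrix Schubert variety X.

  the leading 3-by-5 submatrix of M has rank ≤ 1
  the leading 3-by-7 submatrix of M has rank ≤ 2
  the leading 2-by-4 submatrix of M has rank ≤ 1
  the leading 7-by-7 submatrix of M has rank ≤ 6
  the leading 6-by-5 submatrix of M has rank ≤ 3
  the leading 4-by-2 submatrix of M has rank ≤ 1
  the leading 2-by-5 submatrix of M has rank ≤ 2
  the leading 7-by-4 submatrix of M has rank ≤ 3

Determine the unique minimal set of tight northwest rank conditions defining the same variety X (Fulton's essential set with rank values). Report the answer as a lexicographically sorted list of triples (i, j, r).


Reconstructing r_w from the 8 given conditions:

  1, 1, 1, 1, 1, 1, 1, 1
  1, 1, 1, 1, 1, 2, 2, 2
  1, 1, 1, 1, 1, 2, 2, 3
  1, 1, 2, 2, 2, 3, 3, 4
  1, 2, 3, 3, 3, 4, 4, 5
  1, 2, 3, 3, 3, 4, 5, 6
  1, 2, 3, 3, 4, 5, 6, 7
  1, 2, 3, 4, 5, 6, 7, 8

second differences of R give the permutation w = (1, 6, 8, 3, 2, 7, 5, 4).

Fulton essential set (5 of the 13 Rothe cells):

[(3, 5, 1), (3, 7, 2), (4, 2, 1), (6, 5, 3), (7, 4, 3)]


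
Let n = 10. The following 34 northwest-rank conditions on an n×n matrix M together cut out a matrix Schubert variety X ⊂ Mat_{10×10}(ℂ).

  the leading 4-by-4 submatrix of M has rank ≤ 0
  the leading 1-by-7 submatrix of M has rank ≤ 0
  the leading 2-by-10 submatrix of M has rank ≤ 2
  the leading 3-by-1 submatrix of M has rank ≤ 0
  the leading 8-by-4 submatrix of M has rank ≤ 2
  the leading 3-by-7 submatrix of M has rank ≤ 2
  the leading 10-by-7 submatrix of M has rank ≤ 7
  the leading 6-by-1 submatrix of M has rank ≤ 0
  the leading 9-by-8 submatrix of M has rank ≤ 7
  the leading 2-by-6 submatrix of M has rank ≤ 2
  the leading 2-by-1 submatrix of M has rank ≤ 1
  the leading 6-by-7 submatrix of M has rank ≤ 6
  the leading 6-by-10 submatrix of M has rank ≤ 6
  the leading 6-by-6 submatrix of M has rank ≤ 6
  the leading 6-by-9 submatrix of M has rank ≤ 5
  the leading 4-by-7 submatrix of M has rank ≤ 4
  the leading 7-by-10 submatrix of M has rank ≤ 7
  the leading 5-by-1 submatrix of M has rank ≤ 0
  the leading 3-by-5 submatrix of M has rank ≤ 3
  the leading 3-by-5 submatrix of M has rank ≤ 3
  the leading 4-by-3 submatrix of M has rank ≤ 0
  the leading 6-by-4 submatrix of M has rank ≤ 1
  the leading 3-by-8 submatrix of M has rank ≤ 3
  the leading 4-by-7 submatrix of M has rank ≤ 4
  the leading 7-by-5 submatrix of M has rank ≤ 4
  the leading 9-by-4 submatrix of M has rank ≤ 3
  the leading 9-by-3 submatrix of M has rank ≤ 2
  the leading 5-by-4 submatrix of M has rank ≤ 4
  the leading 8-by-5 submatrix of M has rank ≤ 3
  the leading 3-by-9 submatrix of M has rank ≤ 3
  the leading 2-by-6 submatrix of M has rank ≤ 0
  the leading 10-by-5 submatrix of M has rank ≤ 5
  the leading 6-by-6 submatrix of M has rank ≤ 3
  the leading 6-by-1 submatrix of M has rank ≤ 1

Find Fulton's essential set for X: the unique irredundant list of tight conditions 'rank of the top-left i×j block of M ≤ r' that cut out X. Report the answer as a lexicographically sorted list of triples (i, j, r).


The tightest implied rank at each (i,j), from the 34 conditions:

  row 1: 0  0  0  0  0  0  0  1  1  1
  row 2: 0  0  0  0  0  0  1  2  2  2
  row 3: 0  0  0  0  1  1  2  3  3  3
  row 4: 0  0  0  0  1  2  3  4  4  4
  row 5: 0  1  1  1  2  3  4  5  5  5
  row 6: 0  1  1  1  2  3  4  5  5  6
  row 7: 1  2  2  2  3  4  5  6  6  7
  row 8: 1  2  2  2  3  4  5  6  7  8
  row 9: 1  2  2  3  4  5  6  7  8  9
  row 10: 1  2  3  4  5  6  7  8  9  10

the unique w with this rank table is (8, 7, 5, 6, 2, 10, 1, 9, 4, 3).

|D(w)|=29, |Ess(w)|=8:

[(1, 7, 0), (2, 6, 0), (4, 4, 0), (6, 1, 0), (6, 4, 1), (6, 9, 5), (8, 4, 2), (9, 3, 2)]


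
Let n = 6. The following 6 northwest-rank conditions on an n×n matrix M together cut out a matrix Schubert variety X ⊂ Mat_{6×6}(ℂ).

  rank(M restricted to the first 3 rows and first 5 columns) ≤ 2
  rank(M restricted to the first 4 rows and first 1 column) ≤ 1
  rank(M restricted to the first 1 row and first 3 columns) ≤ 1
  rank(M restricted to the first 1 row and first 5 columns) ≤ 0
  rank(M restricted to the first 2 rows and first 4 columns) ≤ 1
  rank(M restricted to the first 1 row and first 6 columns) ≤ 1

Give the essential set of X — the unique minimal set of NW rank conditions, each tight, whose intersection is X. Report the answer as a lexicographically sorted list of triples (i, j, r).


Propagating the 6 rank bounds to every northwest block:

  i=1: 0, 0, 0, 0, 0, 1
  i=2: 1, 1, 1, 1, 1, 2
  i=3: 1, 2, 2, 2, 2, 3
  i=4: 1, 2, 3, 3, 3, 4
  i=5: 1, 2, 3, 4, 4, 5
  i=6: 1, 2, 3, 4, 5, 6

the unique w with this rank table is (6, 1, 2, 3, 4, 5).

ℓ(w)=5; the 1 essential cell (i,j,r):

[(1, 5, 0)]
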